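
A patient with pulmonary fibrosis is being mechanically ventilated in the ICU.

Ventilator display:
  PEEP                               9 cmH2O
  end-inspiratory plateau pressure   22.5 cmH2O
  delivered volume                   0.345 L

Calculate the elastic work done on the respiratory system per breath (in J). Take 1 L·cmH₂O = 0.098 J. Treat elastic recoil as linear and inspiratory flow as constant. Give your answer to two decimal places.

Elastic work ≈ ½ × (Pplat − PEEP) × Vt = 0.5 × (22.5 − 9) × 0.345 L = 0.5 × 13.5 × 0.345 = 2.329 L·cmH2O.
× 0.098 J/(L·cmH2O) → 0.2282 J.

0.23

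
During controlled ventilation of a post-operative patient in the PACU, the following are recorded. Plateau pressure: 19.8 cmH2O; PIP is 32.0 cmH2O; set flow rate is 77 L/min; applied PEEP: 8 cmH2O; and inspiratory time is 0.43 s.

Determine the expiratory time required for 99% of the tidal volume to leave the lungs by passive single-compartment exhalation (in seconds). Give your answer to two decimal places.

Flow: 77 L/min ÷ 60 = 1.2833 L/s.
Vt = flow × Ti = 1.2833 L/s × 0.43 s × 1000 mL/L = 551.82 mL.
R = (PIP − Pplat)/V̇ = (32.0 − 19.8) / 1.2833 = 12.2/1.2833 = 9.507 cmH2O·s/L.
C = Vt/(Pplat − PEEP) = 551.82 / (19.8 − 8) = 551.82/11.8 = 46.764 mL/cmH2O.
τ = R × C = 9.507 × 0.04676 L/cmH2O = 0.4445 s.
t = −τ·ln(1 − 0.99) = −0.4445·ln(0.01) = 2.047 s.

2.05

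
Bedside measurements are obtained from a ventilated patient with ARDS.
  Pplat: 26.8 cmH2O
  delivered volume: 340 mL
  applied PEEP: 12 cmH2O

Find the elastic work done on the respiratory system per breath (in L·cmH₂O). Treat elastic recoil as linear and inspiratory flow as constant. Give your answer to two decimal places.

2.52

Elastic work ≈ ½ × (Pplat − PEEP) × Vt = 0.5 × (26.8 − 12) × 0.340 L = 0.5 × 14.8 × 0.340 = 2.516 L·cmH2O.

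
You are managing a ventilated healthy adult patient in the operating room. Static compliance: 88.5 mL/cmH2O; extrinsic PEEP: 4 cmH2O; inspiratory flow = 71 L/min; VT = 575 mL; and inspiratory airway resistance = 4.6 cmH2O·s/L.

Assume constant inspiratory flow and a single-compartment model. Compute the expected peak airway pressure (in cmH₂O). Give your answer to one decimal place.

Flow: 71 L/min ÷ 60 = 1.1833 L/s.
Equation of motion (constant flow): PIP = Vt/C + R·V̇ + PEEP.
PIP = 575/88.5 + 4.6×1.1833 + 4 = 6.497 + 5.443 + 4 = 15.94 cmH2O.

15.9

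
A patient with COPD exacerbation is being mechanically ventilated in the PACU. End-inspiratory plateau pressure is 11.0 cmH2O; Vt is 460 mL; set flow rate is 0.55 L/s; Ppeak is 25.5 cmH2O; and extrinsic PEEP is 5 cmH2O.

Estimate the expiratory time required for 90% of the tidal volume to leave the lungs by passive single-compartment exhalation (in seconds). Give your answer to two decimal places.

R = (PIP − Pplat)/V̇ = (25.5 − 11.0) / 0.55 = 14.5/0.55 = 26.364 cmH2O·s/L.
C = Vt/(Pplat − PEEP) = 460.0 / (11.0 − 5) = 460.0/6.0 = 76.667 mL/cmH2O.
τ = R × C = 26.364 × 0.07667 L/cmH2O = 2.021 s.
t = −τ·ln(1 − 0.90) = −2.021·ln(0.1) = 4.654 s.

4.65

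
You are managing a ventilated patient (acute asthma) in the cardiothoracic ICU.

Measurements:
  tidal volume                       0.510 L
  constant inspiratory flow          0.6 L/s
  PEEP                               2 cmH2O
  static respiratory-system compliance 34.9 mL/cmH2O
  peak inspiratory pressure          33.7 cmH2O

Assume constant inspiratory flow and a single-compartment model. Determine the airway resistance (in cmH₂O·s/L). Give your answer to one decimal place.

28.5

Equation of motion (constant flow): PIP = Vt/C + R·V̇ + PEEP.
R·V̇ = PIP − Vt/C − PEEP = 33.7 − 510/34.9 − 2 = 33.7 − 14.613 − 2 = 17.087 cmH2O.
R = 17.087 / 0.6 = 28.478 cmH2O·s/L.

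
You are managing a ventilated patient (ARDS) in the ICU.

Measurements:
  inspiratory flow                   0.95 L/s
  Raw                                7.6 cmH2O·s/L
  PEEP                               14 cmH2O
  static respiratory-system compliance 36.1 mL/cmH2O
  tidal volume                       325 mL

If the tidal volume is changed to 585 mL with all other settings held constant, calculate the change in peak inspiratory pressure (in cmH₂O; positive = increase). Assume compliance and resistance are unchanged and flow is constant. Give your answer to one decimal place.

PIP = Vt/C + R·V̇ + PEEP (constant-flow equation of motion).
Only the elastic term changes: ΔPIP = ΔVt / C = (585 − 325) / 36.1 = 7.202 cmH2O.

7.2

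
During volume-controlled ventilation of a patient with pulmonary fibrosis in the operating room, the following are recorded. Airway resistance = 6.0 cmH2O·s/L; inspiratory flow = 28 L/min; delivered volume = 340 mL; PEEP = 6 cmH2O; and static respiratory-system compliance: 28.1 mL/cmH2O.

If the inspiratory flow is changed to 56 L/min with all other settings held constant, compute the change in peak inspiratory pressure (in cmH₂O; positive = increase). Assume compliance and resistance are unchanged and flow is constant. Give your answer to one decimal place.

2.8

Flow: 28 L/min ÷ 60 = 0.4667 L/s.
New flow: 56 L/min ÷ 60 = 0.9333 L/s.
PIP = Vt/C + R·V̇ + PEEP (constant-flow equation of motion).
Only the resistive term changes: ΔPIP = R × ΔV̇ = 6.0 × (0.9333 − 0.4667) = 6.0 × 0.4666 = 2.8 cmH2O.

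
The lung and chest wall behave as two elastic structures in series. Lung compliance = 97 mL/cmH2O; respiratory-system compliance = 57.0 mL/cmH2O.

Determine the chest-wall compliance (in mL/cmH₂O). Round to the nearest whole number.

1/Ccw = 1/Crs − 1/CL.
1/Ccw = 1/57.0 − 1/97 = 0.007235.
Ccw = 138.22 mL/cmH2O.

138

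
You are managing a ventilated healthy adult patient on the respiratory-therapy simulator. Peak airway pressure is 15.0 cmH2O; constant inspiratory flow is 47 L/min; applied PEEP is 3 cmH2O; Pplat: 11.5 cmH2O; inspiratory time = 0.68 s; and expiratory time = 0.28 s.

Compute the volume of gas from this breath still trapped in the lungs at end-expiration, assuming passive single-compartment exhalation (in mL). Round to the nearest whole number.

196

Flow: 47 L/min ÷ 60 = 0.7833 L/s.
Vt = flow × Ti = 0.7833 L/s × 0.68 s × 1000 mL/L = 532.64 mL.
R = (PIP − Pplat)/V̇ = (15.0 − 11.5) / 0.7833 = 3.5/0.7833 = 4.468 cmH2O·s/L.
C = Vt/(Pplat − PEEP) = 532.64 / (11.5 − 3) = 532.64/8.5 = 62.664 mL/cmH2O.
τ = R × C = 4.468 × 0.06266 L/cmH2O = 0.28 s.
Fraction remaining = e^(−Te/τ) = e^(−0.28/0.28) = 0.3679.
Trapped volume = 532.64 × 0.3679 = 195.96 mL.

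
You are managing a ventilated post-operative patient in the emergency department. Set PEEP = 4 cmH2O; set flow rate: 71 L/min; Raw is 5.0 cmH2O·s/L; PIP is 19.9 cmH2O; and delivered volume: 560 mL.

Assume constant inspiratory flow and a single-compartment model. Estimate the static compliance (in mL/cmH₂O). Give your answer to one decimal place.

Flow: 71 L/min ÷ 60 = 1.1833 L/s.
Equation of motion (constant flow): PIP = Vt/C + R·V̇ + PEEP.
Vt/C = PIP − R·V̇ − PEEP = 19.9 − 5.0×1.1833 − 4 = 19.9 − 5.917 − 4 = 9.983 cmH2O.
C = Vt / 9.983 = 560 / 9.983 = 56.095 mL/cmH2O.

56.1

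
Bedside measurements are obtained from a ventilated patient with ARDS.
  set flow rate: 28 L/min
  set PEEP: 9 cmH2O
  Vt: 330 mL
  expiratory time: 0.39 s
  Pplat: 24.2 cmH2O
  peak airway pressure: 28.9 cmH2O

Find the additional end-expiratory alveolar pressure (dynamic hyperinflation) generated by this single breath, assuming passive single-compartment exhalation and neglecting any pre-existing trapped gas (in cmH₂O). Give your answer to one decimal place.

2.6

Flow: 28 L/min ÷ 60 = 0.4667 L/s.
R = (PIP − Pplat)/V̇ = (28.9 − 24.2) / 0.4667 = 4.7/0.4667 = 10.071 cmH2O·s/L.
C = Vt/(Pplat − PEEP) = 330.0 / (24.2 − 9) = 330.0/15.2 = 21.711 mL/cmH2O.
τ = R × C = 10.071 × 0.02171 L/cmH2O = 0.2186 s.
Fraction remaining = e^(−Te/τ) = e^(−0.39/0.2186) = 0.168; trapped volume = 330.0 × 0.168 = 55.44 mL.
Additional alveolar pressure from trapping ≈ V_trapped / C = 55.44 / 21.711 = 2.554 cmH2O.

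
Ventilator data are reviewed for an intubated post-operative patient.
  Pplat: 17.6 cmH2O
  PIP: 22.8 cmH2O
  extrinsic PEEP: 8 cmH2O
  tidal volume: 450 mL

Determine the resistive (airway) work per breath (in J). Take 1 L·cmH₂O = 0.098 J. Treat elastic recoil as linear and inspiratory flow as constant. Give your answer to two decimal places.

With constant inspiratory flow the resistive pressure is constant at PIP − Pplat = 22.8 − 17.6 = 5.2 cmH2O, so resistive work = 5.2 × 0.450 = 2.34 L·cmH2O.
× 0.098 J/(L·cmH2O) → 0.2293 J.

0.23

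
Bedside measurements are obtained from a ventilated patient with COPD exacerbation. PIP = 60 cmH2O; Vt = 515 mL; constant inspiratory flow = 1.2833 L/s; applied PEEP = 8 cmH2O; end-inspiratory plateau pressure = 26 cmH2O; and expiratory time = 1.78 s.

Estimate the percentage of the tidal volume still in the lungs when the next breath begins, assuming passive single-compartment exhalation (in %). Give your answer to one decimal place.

R = (PIP − Pplat)/V̇ = (60 − 26) / 1.2833 = 34.0/1.2833 = 26.494 cmH2O·s/L.
C = Vt/(Pplat − PEEP) = 515.0 / (26 − 8) = 515.0/18.0 = 28.611 mL/cmH2O.
τ = R × C = 26.494 × 0.02861 L/cmH2O = 0.758 s.
Fraction remaining at end-expiration = e^(−Te/τ) = e^(−1.78/0.758) = 0.09553 → 9.553%.

9.6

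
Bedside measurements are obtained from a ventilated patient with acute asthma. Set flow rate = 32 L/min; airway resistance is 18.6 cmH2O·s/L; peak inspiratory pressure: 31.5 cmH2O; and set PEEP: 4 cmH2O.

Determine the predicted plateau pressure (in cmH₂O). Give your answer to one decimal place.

Flow: 32 L/min ÷ 60 = 0.5333 L/s.
Pplat = PIP − Raw × flow = 31.5 − 18.6 × 0.5333 = 31.5 − 9.919 = 21.581 cmH2O.

21.6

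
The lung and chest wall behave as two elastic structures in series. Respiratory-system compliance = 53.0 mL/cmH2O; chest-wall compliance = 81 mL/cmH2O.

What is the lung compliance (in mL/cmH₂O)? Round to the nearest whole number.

153

1/CL = 1/Crs − 1/Ccw.
1/CL = 1/53.0 − 1/81 = 0.006522.
CL = 153.33 mL/cmH2O.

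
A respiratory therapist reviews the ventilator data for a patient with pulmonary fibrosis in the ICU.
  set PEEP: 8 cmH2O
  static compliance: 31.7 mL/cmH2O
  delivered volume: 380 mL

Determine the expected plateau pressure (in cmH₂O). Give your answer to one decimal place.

20.0

Pplat = PEEP + Vt / Cstat = 8 + 380 / 31.7 = 8 + 11.987 = 19.987 cmH2O.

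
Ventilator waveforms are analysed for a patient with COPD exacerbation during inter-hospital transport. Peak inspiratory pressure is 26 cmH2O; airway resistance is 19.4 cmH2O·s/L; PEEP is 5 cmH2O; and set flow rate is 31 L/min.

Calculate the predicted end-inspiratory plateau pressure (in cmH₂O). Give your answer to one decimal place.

Flow: 31 L/min ÷ 60 = 0.5167 L/s.
Pplat = PIP − Raw × flow = 26 − 19.4 × 0.5167 = 26 − 10.024 = 15.976 cmH2O.

16.0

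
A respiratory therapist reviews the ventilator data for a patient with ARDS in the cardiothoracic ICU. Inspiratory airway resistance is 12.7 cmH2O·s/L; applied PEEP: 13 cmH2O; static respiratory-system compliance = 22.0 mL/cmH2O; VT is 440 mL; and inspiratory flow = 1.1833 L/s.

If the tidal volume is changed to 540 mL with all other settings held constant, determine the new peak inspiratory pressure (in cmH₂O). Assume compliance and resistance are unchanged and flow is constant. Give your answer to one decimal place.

52.6

PIP = Vt/C + R·V̇ + PEEP (constant-flow equation of motion).
Only the elastic term changes: ΔPIP = ΔVt / C = (540 − 440) / 22.0 = 4.545 cmH2O.
Original PIP = 440/22.0 + 12.7×1.1833 + 13 = 48.028 cmH2O; new PIP = 48.028 + (4.545) = 52.573 cmH2O.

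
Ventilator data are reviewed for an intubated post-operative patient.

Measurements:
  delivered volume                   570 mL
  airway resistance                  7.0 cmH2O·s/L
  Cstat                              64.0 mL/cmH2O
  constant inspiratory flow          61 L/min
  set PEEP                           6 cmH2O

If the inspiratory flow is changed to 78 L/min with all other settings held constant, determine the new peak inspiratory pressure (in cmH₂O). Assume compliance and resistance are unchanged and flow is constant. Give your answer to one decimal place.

24.0

Flow: 61 L/min ÷ 60 = 1.0167 L/s.
New flow: 78 L/min ÷ 60 = 1.3 L/s.
PIP = Vt/C + R·V̇ + PEEP (constant-flow equation of motion).
Only the resistive term changes: ΔPIP = R × ΔV̇ = 7.0 × (1.3 − 1.0167) = 7.0 × 0.2833 = 1.983 cmH2O.
Original PIP = 570/64.0 + 7.0×1.0167 + 6 = 22.023 cmH2O; new PIP = 22.023 + (1.983) = 24.006 cmH2O.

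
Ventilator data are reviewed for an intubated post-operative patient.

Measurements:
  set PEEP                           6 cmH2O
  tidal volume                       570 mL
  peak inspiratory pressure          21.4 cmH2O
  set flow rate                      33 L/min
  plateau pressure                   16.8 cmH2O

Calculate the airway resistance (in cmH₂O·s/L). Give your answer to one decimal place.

8.4

Flow: 33 L/min ÷ 60 = 0.55 L/s.
Raw = (PIP − Pplat) / flow = (21.4 − 16.8) / 0.55 = 4.6 / 0.55 = 8.364 cmH2O·s/L.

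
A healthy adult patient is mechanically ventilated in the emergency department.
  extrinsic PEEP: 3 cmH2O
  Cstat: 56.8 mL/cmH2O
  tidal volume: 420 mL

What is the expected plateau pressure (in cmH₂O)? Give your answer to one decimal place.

Pplat = PEEP + Vt / Cstat = 3 + 420 / 56.8 = 3 + 7.394 = 10.394 cmH2O.

10.4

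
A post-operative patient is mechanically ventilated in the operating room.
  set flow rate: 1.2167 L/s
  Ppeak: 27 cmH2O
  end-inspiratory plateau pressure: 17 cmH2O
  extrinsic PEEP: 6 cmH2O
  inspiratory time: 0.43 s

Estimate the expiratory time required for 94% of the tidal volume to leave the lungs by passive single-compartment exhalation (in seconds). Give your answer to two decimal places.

1.10

Vt = flow × Ti = 1.2167 L/s × 0.43 s × 1000 mL/L = 523.18 mL.
R = (PIP − Pplat)/V̇ = (27 − 17) / 1.2167 = 10.0/1.2167 = 8.219 cmH2O·s/L.
C = Vt/(Pplat − PEEP) = 523.18 / (17 − 6) = 523.18/11.0 = 47.562 mL/cmH2O.
τ = R × C = 8.219 × 0.04756 L/cmH2O = 0.3909 s.
t = −τ·ln(1 − 0.94) = −0.3909·ln(0.06) = 1.1 s.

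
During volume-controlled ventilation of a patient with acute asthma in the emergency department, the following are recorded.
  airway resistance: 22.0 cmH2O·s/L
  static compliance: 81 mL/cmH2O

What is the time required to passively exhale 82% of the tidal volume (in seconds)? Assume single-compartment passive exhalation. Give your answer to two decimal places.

τ = R × C = 22.0 × 81 mL/cmH2O = 22.0 × 0.081 L/cmH2O = 1.782 s.
Exhaled fraction f = 1 − e^(−t/τ) → t = −τ·ln(1 − f) = −1.782·ln(0.18) = 3.056 s.

3.06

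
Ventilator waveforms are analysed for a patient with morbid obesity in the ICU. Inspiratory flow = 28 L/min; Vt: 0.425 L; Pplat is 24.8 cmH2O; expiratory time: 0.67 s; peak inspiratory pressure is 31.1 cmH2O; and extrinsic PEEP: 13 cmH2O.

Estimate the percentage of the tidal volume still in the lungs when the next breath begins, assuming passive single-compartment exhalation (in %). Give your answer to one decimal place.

Flow: 28 L/min ÷ 60 = 0.4667 L/s.
R = (PIP − Pplat)/V̇ = (31.1 − 24.8) / 0.4667 = 6.3/0.4667 = 13.499 cmH2O·s/L.
C = Vt/(Pplat − PEEP) = 425.0 / (24.8 − 13) = 425.0/11.8 = 36.017 mL/cmH2O.
τ = R × C = 13.499 × 0.03602 L/cmH2O = 0.4862 s.
Fraction remaining at end-expiration = e^(−Te/τ) = e^(−0.67/0.4862) = 0.2521 → 25.21%.

25.2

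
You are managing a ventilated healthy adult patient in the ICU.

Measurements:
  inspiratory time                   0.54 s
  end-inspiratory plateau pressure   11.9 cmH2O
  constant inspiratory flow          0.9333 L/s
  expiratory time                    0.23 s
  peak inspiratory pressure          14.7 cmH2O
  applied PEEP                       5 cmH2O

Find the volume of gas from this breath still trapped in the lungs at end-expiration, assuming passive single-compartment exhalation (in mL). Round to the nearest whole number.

Vt = flow × Ti = 0.9333 L/s × 0.54 s × 1000 mL/L = 503.98 mL.
R = (PIP − Pplat)/V̇ = (14.7 − 11.9) / 0.9333 = 2.8/0.9333 = 3.0 cmH2O·s/L.
C = Vt/(Pplat − PEEP) = 503.98 / (11.9 − 5) = 503.98/6.9 = 73.041 mL/cmH2O.
τ = R × C = 3.0 × 0.07304 L/cmH2O = 0.2191 s.
Fraction remaining = e^(−Te/τ) = e^(−0.23/0.2191) = 0.35.
Trapped volume = 503.98 × 0.35 = 176.39 mL.

176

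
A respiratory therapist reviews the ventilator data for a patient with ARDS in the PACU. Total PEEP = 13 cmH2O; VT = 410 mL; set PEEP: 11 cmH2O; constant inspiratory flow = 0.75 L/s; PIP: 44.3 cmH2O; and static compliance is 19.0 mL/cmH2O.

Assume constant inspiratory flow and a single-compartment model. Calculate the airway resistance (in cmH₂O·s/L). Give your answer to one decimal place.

13.0

Total PEEP = 13 cmH2O (set 11 + intrinsic 2); this is the baseline alveolar pressure.
Equation of motion (constant flow): PIP = Vt/C + R·V̇ + PEEP.
R·V̇ = PIP − Vt/C − PEEP = 44.3 − 410/19.0 − 13 = 44.3 − 21.579 − 13 = 9.721 cmH2O.
R = 9.721 / 0.75 = 12.961 cmH2O·s/L.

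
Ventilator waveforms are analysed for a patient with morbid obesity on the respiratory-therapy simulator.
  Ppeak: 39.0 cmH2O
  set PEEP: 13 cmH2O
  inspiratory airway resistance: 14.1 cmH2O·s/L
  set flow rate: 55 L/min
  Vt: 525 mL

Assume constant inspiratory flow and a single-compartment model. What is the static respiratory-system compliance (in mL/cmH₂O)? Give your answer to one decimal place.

Flow: 55 L/min ÷ 60 = 0.9167 L/s.
Equation of motion (constant flow): PIP = Vt/C + R·V̇ + PEEP.
Vt/C = PIP − R·V̇ − PEEP = 39.0 − 14.1×0.9167 − 13 = 39.0 − 12.925 − 13 = 13.075 cmH2O.
C = Vt / 13.075 = 525 / 13.075 = 40.153 mL/cmH2O.

40.2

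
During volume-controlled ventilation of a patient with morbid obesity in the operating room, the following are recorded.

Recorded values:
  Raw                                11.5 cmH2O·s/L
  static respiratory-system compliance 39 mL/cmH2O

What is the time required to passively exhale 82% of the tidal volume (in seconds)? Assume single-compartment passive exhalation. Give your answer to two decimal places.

τ = R × C = 11.5 × 39 mL/cmH2O = 11.5 × 0.039 L/cmH2O = 0.4485 s.
Exhaled fraction f = 1 − e^(−t/τ) → t = −τ·ln(1 − f) = −0.4485·ln(0.18) = 0.7691 s.

0.77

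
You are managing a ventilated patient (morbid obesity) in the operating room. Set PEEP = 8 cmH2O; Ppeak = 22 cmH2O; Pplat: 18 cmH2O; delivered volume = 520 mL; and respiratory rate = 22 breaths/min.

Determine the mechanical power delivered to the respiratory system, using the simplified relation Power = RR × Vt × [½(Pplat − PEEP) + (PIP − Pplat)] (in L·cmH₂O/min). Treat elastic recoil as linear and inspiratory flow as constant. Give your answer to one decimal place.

Per-breath work = Vt × [½(Pplat−PEEP) + (PIP−Pplat)] = 0.520 × [0.5×10.0 + 4.0] = 0.520 × 9.0 = 4.68 L·cmH2O.
Power = 22 × 4.68 = 102.96 L·cmH2O/min.

103.0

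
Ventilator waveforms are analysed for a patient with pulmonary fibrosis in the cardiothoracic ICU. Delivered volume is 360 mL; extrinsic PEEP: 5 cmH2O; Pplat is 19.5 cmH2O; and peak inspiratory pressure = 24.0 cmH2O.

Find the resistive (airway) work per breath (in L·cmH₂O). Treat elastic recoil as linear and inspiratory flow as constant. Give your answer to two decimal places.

1.62

With constant inspiratory flow the resistive pressure is constant at PIP − Pplat = 24.0 − 19.5 = 4.5 cmH2O, so resistive work = 4.5 × 0.360 = 1.62 L·cmH2O.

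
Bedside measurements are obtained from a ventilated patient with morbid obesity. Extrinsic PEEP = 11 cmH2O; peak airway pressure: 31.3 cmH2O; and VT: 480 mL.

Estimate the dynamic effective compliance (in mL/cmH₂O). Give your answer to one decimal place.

23.6

Dynamic compliance = Vt / (PIP − PEEP) = 480 / (31.3 − 11) = 480 / 20.3 = 23.645 mL/cmH2O.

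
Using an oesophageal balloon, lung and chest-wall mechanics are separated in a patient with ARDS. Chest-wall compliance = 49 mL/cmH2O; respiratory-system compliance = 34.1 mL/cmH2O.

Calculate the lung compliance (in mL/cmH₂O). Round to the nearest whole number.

112

1/CL = 1/Crs − 1/Ccw.
1/CL = 1/34.1 − 1/49 = 0.008917.
CL = 112.15 mL/cmH2O.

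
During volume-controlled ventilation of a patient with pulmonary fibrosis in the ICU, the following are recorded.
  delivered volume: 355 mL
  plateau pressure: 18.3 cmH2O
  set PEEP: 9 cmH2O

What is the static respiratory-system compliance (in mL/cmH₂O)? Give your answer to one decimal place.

Cstat = Vt / (Pplat − PEEP) = 355 / (18.3 − 9) = 355 / 9.3 = 38.172 mL/cmH2O.

38.2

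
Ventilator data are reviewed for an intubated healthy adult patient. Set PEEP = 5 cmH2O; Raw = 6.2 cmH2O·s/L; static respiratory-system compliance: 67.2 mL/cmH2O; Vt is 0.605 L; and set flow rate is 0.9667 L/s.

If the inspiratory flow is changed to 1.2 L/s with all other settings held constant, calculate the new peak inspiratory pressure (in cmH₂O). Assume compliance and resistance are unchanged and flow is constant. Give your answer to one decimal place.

21.4

PIP = Vt/C + R·V̇ + PEEP (constant-flow equation of motion).
Only the resistive term changes: ΔPIP = R × ΔV̇ = 6.2 × (1.2 − 0.9667) = 6.2 × 0.2333 = 1.446 cmH2O.
Original PIP = 605/67.2 + 6.2×0.9667 + 5 = 19.997 cmH2O; new PIP = 19.997 + (1.446) = 21.443 cmH2O.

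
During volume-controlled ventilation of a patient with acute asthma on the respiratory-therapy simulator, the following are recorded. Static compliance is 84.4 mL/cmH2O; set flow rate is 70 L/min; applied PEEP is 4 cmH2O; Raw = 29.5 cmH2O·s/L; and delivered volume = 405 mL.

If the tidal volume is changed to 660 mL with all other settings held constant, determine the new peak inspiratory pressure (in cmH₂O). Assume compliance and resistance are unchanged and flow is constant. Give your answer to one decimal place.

Flow: 70 L/min ÷ 60 = 1.1667 L/s.
PIP = Vt/C + R·V̇ + PEEP (constant-flow equation of motion).
Only the elastic term changes: ΔPIP = ΔVt / C = (660 − 405) / 84.4 = 3.021 cmH2O.
Original PIP = 405/84.4 + 29.5×1.1667 + 4 = 43.216 cmH2O; new PIP = 43.216 + (3.021) = 46.237 cmH2O.

46.2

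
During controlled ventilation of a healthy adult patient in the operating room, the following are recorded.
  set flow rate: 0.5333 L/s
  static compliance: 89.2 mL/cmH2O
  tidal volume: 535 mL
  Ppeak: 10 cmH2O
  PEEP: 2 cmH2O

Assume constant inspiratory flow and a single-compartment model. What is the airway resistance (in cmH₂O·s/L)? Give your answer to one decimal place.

3.8

Equation of motion (constant flow): PIP = Vt/C + R·V̇ + PEEP.
R·V̇ = PIP − Vt/C − PEEP = 10 − 535/89.2 − 2 = 10 − 5.998 − 2 = 2.002 cmH2O.
R = 2.002 / 0.5333 = 3.754 cmH2O·s/L.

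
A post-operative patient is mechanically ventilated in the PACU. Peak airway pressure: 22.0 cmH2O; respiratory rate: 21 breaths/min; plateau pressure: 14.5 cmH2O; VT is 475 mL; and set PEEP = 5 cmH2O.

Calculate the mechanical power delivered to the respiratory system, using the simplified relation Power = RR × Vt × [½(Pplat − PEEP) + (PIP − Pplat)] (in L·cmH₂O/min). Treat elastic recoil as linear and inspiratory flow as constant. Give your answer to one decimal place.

122.2

Per-breath work = Vt × [½(Pplat−PEEP) + (PIP−Pplat)] = 0.475 × [0.5×9.5 + 7.5] = 0.475 × 12.25 = 5.819 L·cmH2O.
Power = 21 × 5.819 = 122.2 L·cmH2O/min.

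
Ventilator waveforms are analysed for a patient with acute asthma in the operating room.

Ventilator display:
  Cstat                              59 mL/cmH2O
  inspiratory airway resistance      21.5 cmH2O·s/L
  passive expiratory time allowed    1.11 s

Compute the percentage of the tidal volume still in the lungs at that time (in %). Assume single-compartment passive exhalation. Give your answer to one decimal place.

41.7

τ = R × C = 21.5 × 59 mL/cmH2O = 21.5 × 0.059 L/cmH2O = 1.269 s.
Passive exhalation: V(t)/V₀ = e^(−t/τ) = e^(−1.11/1.269) = 0.417.
Fraction remaining = 0.417 → 41.7%.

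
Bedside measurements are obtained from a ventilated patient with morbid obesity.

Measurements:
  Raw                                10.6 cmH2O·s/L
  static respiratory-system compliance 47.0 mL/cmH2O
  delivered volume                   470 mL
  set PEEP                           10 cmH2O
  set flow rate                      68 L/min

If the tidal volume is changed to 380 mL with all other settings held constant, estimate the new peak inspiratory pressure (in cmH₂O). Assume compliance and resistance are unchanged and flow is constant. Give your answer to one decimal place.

30.1

Flow: 68 L/min ÷ 60 = 1.1333 L/s.
PIP = Vt/C + R·V̇ + PEEP (constant-flow equation of motion).
Only the elastic term changes: ΔPIP = ΔVt / C = (380 − 470) / 47.0 = -1.915 cmH2O.
Original PIP = 470/47.0 + 10.6×1.1333 + 10 = 32.013 cmH2O; new PIP = 32.013 + (-1.915) = 30.098 cmH2O.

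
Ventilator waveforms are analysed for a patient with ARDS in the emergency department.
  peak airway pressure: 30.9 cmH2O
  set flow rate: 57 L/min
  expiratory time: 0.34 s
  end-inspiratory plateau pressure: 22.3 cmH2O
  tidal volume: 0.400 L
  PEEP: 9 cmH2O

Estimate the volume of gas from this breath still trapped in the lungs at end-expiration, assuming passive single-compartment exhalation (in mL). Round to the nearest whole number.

115

Flow: 57 L/min ÷ 60 = 0.95 L/s.
R = (PIP − Pplat)/V̇ = (30.9 − 22.3) / 0.95 = 8.6/0.95 = 9.053 cmH2O·s/L.
C = Vt/(Pplat − PEEP) = 400.0 / (22.3 − 9) = 400.0/13.3 = 30.075 mL/cmH2O.
τ = R × C = 9.053 × 0.03008 L/cmH2O = 0.2723 s.
Fraction remaining = e^(−Te/τ) = e^(−0.34/0.2723) = 0.2869.
Trapped volume = 400.0 × 0.2869 = 114.76 mL.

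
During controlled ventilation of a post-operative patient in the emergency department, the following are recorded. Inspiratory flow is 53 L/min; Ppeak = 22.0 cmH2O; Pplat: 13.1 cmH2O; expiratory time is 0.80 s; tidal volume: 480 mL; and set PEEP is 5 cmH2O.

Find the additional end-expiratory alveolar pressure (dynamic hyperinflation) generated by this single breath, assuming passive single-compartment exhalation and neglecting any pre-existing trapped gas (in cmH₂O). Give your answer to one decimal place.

2.1

Flow: 53 L/min ÷ 60 = 0.8833 L/s.
R = (PIP − Pplat)/V̇ = (22.0 − 13.1) / 0.8833 = 8.9/0.8833 = 10.076 cmH2O·s/L.
C = Vt/(Pplat − PEEP) = 480.0 / (13.1 − 5) = 480.0/8.1 = 59.259 mL/cmH2O.
τ = R × C = 10.076 × 0.05926 L/cmH2O = 0.5971 s.
Fraction remaining = e^(−Te/τ) = e^(−0.80/0.5971) = 0.2619; trapped volume = 480.0 × 0.2619 = 125.71 mL.
Additional alveolar pressure from trapping ≈ V_trapped / C = 125.71 / 59.259 = 2.121 cmH2O.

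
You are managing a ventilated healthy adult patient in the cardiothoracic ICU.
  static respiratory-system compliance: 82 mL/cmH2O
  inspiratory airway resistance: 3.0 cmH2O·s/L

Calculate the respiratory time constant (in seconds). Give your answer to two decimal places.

0.25

τ = R × C = 3.0 × 82 mL/cmH2O = 3.0 × 0.082 L/cmH2O = 0.246 s.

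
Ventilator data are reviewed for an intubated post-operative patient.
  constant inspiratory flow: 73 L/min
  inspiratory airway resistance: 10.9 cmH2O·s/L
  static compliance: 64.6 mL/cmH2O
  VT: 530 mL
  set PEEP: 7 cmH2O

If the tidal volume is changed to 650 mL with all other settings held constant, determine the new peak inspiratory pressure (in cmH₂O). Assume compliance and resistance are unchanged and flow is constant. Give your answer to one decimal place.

30.3

Flow: 73 L/min ÷ 60 = 1.2167 L/s.
PIP = Vt/C + R·V̇ + PEEP (constant-flow equation of motion).
Only the elastic term changes: ΔPIP = ΔVt / C = (650 − 530) / 64.6 = 1.858 cmH2O.
Original PIP = 530/64.6 + 10.9×1.2167 + 7 = 28.466 cmH2O; new PIP = 28.466 + (1.858) = 30.324 cmH2O.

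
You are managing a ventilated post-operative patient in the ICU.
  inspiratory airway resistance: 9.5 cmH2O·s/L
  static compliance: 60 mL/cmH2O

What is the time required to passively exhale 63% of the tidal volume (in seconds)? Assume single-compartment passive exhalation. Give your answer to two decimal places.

0.57

τ = R × C = 9.5 × 60 mL/cmH2O = 9.5 × 0.060 L/cmH2O = 0.57 s.
Exhaled fraction f = 1 − e^(−t/τ) → t = −τ·ln(1 − f) = −0.57·ln(0.37) = 0.5667 s.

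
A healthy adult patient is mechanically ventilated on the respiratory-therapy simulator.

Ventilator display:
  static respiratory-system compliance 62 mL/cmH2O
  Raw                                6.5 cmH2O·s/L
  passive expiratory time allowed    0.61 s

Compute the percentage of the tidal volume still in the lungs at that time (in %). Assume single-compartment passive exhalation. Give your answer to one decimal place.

22.0

τ = R × C = 6.5 × 62 mL/cmH2O = 6.5 × 0.062 L/cmH2O = 0.403 s.
Passive exhalation: V(t)/V₀ = e^(−t/τ) = e^(−0.61/0.403) = 0.2201.
Fraction remaining = 0.2201 → 22.01%.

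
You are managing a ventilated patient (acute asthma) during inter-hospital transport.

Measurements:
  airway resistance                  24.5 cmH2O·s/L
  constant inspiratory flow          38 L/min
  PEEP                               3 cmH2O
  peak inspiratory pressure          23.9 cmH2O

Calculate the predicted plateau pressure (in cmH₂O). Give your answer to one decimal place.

8.4

Flow: 38 L/min ÷ 60 = 0.6333 L/s.
Pplat = PIP − Raw × flow = 23.9 − 24.5 × 0.6333 = 23.9 − 15.516 = 8.384 cmH2O.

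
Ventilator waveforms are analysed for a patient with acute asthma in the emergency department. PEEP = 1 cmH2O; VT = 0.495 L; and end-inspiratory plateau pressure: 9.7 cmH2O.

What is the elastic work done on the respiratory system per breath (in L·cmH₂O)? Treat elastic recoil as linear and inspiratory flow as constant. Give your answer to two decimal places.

2.15

Elastic work ≈ ½ × (Pplat − PEEP) × Vt = 0.5 × (9.7 − 1) × 0.495 L = 0.5 × 8.7 × 0.495 = 2.153 L·cmH2O.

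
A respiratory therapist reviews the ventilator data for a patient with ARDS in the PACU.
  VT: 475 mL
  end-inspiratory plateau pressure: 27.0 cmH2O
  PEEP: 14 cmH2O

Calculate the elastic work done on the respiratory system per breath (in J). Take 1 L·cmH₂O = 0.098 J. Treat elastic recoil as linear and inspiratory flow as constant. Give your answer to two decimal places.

0.30

Elastic work ≈ ½ × (Pplat − PEEP) × Vt = 0.5 × (27.0 − 14) × 0.475 L = 0.5 × 13.0 × 0.475 = 3.088 L·cmH2O.
× 0.098 J/(L·cmH2O) → 0.3026 J.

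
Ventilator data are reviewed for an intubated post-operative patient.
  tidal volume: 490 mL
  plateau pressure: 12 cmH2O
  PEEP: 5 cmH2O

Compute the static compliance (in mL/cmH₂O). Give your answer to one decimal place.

Cstat = Vt / (Pplat − PEEP) = 490 / (12 − 5) = 490 / 7.0 = 70.0 mL/cmH2O.

70.0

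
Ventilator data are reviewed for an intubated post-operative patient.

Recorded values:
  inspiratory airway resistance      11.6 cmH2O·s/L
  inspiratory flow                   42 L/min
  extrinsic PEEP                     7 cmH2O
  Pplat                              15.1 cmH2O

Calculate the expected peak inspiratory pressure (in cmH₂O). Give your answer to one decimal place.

Flow: 42 L/min ÷ 60 = 0.7 L/s.
PIP = Pplat + Raw × flow = 15.1 + 11.6 × 0.7 = 15.1 + 8.12 = 23.22 cmH2O.

23.2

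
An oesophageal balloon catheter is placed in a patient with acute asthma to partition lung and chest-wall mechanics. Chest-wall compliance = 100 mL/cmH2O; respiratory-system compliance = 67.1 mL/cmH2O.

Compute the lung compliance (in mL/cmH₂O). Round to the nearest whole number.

1/CL = 1/Crs − 1/Ccw.
1/CL = 1/67.1 − 1/100 = 0.004903.
CL = 203.96 mL/cmH2O.

204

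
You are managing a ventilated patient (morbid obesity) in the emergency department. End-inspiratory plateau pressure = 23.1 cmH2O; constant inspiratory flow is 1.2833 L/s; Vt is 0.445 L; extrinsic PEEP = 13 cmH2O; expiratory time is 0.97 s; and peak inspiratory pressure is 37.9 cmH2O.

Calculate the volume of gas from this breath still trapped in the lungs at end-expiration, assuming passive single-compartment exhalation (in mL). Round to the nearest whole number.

R = (PIP − Pplat)/V̇ = (37.9 − 23.1) / 1.2833 = 14.8/1.2833 = 11.533 cmH2O·s/L.
C = Vt/(Pplat − PEEP) = 445.0 / (23.1 − 13) = 445.0/10.1 = 44.059 mL/cmH2O.
τ = R × C = 11.533 × 0.04406 L/cmH2O = 0.5081 s.
Fraction remaining = e^(−Te/τ) = e^(−0.97/0.5081) = 0.1482.
Trapped volume = 445.0 × 0.1482 = 65.949 mL.

66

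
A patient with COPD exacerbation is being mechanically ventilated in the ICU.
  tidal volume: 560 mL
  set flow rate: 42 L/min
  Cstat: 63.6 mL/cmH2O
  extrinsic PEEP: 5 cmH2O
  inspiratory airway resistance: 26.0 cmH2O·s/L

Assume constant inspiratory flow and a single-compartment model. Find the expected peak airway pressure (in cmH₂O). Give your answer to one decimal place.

Flow: 42 L/min ÷ 60 = 0.7 L/s.
Equation of motion (constant flow): PIP = Vt/C + R·V̇ + PEEP.
PIP = 560/63.6 + 26.0×0.7 + 5 = 8.805 + 18.2 + 5 = 32.005 cmH2O.

32.0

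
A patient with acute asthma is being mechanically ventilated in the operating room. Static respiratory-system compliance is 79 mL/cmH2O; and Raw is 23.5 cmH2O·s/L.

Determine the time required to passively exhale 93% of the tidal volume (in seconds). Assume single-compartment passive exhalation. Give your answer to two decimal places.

4.94

τ = R × C = 23.5 × 79 mL/cmH2O = 23.5 × 0.079 L/cmH2O = 1.857 s.
Exhaled fraction f = 1 − e^(−t/τ) → t = −τ·ln(1 − f) = −1.857·ln(0.07) = 4.938 s.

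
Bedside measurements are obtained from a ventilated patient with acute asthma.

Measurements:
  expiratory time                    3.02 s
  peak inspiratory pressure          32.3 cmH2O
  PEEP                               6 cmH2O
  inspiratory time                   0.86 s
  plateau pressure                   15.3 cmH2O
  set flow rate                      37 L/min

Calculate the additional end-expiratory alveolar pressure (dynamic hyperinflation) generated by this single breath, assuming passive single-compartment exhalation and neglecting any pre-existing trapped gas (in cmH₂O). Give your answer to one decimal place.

1.4

Flow: 37 L/min ÷ 60 = 0.6167 L/s.
Vt = flow × Ti = 0.6167 L/s × 0.86 s × 1000 mL/L = 530.36 mL.
R = (PIP − Pplat)/V̇ = (32.3 − 15.3) / 0.6167 = 17.0/0.6167 = 27.566 cmH2O·s/L.
C = Vt/(Pplat − PEEP) = 530.36 / (15.3 − 6) = 530.36/9.3 = 57.028 mL/cmH2O.
τ = R × C = 27.566 × 0.05703 L/cmH2O = 1.572 s.
Fraction remaining = e^(−Te/τ) = e^(−3.02/1.572) = 0.1464; trapped volume = 530.36 × 0.1464 = 77.645 mL.
Additional alveolar pressure from trapping ≈ V_trapped / C = 77.645 / 57.028 = 1.362 cmH2O.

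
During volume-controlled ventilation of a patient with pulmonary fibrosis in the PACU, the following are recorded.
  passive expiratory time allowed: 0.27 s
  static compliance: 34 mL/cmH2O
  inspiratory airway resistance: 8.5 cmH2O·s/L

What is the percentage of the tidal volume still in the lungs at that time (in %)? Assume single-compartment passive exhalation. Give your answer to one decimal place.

39.3

τ = R × C = 8.5 × 34 mL/cmH2O = 8.5 × 0.034 L/cmH2O = 0.289 s.
Passive exhalation: V(t)/V₀ = e^(−t/τ) = e^(−0.27/0.289) = 0.3929.
Fraction remaining = 0.3929 → 39.29%.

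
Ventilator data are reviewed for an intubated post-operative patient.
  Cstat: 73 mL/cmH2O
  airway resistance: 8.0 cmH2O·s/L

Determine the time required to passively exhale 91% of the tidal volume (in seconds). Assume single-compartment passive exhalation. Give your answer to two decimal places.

τ = R × C = 8.0 × 73 mL/cmH2O = 8.0 × 0.073 L/cmH2O = 0.584 s.
Exhaled fraction f = 1 − e^(−t/τ) → t = −τ·ln(1 − f) = −0.584·ln(0.09) = 1.406 s.

1.41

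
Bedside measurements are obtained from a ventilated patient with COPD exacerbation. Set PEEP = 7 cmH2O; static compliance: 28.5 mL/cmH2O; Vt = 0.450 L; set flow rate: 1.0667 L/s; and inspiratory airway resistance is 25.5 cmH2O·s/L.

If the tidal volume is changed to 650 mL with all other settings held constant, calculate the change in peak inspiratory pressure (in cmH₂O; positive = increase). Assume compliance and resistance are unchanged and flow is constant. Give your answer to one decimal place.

PIP = Vt/C + R·V̇ + PEEP (constant-flow equation of motion).
Only the elastic term changes: ΔPIP = ΔVt / C = (650 − 450) / 28.5 = 7.018 cmH2O.

7.0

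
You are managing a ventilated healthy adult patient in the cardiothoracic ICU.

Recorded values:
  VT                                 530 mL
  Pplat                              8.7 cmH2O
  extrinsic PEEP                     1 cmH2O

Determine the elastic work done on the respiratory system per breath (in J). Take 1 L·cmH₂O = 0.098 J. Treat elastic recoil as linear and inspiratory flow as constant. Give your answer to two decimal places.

0.20

Elastic work ≈ ½ × (Pplat − PEEP) × Vt = 0.5 × (8.7 − 1) × 0.530 L = 0.5 × 7.7 × 0.530 = 2.041 L·cmH2O.
× 0.098 J/(L·cmH2O) → 0.2 J.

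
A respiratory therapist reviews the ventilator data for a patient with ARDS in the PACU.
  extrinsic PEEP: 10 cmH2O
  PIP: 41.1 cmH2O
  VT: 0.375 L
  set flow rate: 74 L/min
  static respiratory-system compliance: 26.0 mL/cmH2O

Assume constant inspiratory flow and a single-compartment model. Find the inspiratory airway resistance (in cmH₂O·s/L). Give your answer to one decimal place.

13.5

Flow: 74 L/min ÷ 60 = 1.2333 L/s.
Equation of motion (constant flow): PIP = Vt/C + R·V̇ + PEEP.
R·V̇ = PIP − Vt/C − PEEP = 41.1 − 375/26.0 − 10 = 41.1 − 14.423 − 10 = 16.677 cmH2O.
R = 16.677 / 1.2333 = 13.522 cmH2O·s/L.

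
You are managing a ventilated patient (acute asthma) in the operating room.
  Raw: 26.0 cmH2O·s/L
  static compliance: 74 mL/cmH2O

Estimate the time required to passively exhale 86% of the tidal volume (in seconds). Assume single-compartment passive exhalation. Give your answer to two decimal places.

3.78

τ = R × C = 26.0 × 74 mL/cmH2O = 26.0 × 0.074 L/cmH2O = 1.924 s.
Exhaled fraction f = 1 − e^(−t/τ) → t = −τ·ln(1 − f) = −1.924·ln(0.14) = 3.783 s.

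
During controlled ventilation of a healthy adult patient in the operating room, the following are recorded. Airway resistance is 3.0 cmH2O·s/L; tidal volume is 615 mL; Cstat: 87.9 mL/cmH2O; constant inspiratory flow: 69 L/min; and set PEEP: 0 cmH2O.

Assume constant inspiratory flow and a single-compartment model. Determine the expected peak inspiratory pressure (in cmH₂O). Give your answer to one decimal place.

Flow: 69 L/min ÷ 60 = 1.15 L/s.
Equation of motion (constant flow): PIP = Vt/C + R·V̇ + PEEP.
PIP = 615/87.9 + 3.0×1.15 + 0 = 6.997 + 3.45 + 0 = 10.447 cmH2O.

10.4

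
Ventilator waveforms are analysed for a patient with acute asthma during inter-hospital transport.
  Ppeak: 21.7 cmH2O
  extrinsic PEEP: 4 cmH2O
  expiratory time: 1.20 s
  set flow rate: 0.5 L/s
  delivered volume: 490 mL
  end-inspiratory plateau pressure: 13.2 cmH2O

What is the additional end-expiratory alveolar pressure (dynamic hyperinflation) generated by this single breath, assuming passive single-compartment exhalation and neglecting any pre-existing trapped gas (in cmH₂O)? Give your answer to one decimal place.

R = (PIP − Pplat)/V̇ = (21.7 − 13.2) / 0.5 = 8.5/0.5 = 17.0 cmH2O·s/L.
C = Vt/(Pplat − PEEP) = 490.0 / (13.2 − 4) = 490.0/9.2 = 53.261 mL/cmH2O.
τ = R × C = 17.0 × 0.05326 L/cmH2O = 0.9054 s.
Fraction remaining = e^(−Te/τ) = e^(−1.20/0.9054) = 0.2657; trapped volume = 490.0 × 0.2657 = 130.19 mL.
Additional alveolar pressure from trapping ≈ V_trapped / C = 130.19 / 53.261 = 2.444 cmH2O.

2.4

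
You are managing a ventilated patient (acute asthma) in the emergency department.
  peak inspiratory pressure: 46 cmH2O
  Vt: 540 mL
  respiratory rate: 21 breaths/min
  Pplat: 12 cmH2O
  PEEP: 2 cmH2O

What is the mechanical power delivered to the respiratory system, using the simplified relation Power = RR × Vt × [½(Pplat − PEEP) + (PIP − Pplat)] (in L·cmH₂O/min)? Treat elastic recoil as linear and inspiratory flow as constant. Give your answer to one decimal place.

Per-breath work = Vt × [½(Pplat−PEEP) + (PIP−Pplat)] = 0.540 × [0.5×10.0 + 34.0] = 0.540 × 39.0 = 21.06 L·cmH2O.
Power = 21 × 21.06 = 442.26 L·cmH2O/min.

442.3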